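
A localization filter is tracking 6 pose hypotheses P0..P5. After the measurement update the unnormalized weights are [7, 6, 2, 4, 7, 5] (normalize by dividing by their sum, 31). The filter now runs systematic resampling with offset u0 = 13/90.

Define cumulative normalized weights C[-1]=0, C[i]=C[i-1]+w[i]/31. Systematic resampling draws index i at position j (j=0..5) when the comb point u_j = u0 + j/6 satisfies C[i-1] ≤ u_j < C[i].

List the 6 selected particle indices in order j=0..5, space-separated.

0 1 2 4 4 5

C = [7/31, 13/31, 15/31, 19/31, 26/31, 1]
j=0: u_0=13/90 ∈ [0, 7/31) → index 0
j=1: u_1=14/45 ∈ [7/31, 13/31) → index 1
j=2: u_2=43/90 ∈ [13/31, 15/31) → index 2
j=3: u_3=29/45 ∈ [19/31, 26/31) → index 4
j=4: u_4=73/90 ∈ [19/31, 26/31) → index 4
j=5: u_5=44/45 ∈ [26/31, 1) → index 5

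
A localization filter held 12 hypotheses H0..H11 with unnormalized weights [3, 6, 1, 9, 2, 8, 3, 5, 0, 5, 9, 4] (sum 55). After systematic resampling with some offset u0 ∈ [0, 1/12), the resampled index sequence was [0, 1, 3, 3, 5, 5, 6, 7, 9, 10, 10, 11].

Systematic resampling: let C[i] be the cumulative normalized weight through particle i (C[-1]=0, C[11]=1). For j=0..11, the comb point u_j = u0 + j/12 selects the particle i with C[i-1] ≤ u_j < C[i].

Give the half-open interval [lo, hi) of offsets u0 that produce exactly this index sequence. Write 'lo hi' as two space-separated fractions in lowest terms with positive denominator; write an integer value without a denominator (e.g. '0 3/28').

C = [3/55, 9/55, 2/11, 19/55, 21/55, 29/55, 32/55, 37/55, 37/55, 42/55, 51/55, 1]
j=0 picked index 0: u0 ∈ [0, 3/55)
j=1 picked index 1: u0 ∈ [-19/660, 53/660)
j=2 picked index 3: u0 ∈ [1/66, 59/330)
j=3 picked index 3: u0 ∈ [-3/44, 21/220)
j=4 picked index 5: u0 ∈ [8/165, 32/165)
j=5 picked index 5: u0 ∈ [-23/660, 73/660)
j=6 picked index 6: u0 ∈ [3/110, 9/110)
j=7 picked index 7: u0 ∈ [-1/660, 59/660)
j=8 picked index 9: u0 ∈ [1/165, 16/165)
j=9 picked index 10: u0 ∈ [3/220, 39/220)
j=10 picked index 10: u0 ∈ [-23/330, 31/330)
j=11 picked index 11: u0 ∈ [7/660, 1/12)
intersection: [8/165, 3/55)

8/165 3/55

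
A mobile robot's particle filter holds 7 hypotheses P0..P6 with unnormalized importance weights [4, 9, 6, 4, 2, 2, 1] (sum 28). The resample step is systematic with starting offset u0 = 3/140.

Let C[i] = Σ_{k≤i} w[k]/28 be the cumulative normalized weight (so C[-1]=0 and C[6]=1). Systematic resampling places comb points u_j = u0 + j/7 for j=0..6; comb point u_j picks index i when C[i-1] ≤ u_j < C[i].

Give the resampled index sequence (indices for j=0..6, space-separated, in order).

C = [1/7, 13/28, 19/28, 23/28, 25/28, 27/28, 1]
j=0: u_0=3/140 ∈ [0, 1/7) → index 0
j=1: u_1=23/140 ∈ [1/7, 13/28) → index 1
j=2: u_2=43/140 ∈ [1/7, 13/28) → index 1
j=3: u_3=9/20 ∈ [1/7, 13/28) → index 1
j=4: u_4=83/140 ∈ [13/28, 19/28) → index 2
j=5: u_5=103/140 ∈ [19/28, 23/28) → index 3
j=6: u_6=123/140 ∈ [23/28, 25/28) → index 4

0 1 1 1 2 3 4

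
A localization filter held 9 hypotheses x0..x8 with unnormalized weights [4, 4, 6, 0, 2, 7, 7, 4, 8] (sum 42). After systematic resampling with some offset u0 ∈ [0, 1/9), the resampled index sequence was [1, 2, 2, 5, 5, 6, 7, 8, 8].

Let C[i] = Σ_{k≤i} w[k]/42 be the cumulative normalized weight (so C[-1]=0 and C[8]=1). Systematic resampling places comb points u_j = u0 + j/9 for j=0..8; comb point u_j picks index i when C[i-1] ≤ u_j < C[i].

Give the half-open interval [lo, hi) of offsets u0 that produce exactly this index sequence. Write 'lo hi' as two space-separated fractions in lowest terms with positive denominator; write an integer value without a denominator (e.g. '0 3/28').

C = [2/21, 4/21, 1/3, 1/3, 8/21, 23/42, 5/7, 17/21, 1]
j=0 picked index 1: u0 ∈ [2/21, 4/21)
j=1 picked index 2: u0 ∈ [5/63, 2/9)
j=2 picked index 2: u0 ∈ [-2/63, 1/9)
j=3 picked index 5: u0 ∈ [1/21, 3/14)
j=4 picked index 5: u0 ∈ [-4/63, 13/126)
j=5 picked index 6: u0 ∈ [-1/126, 10/63)
j=6 picked index 7: u0 ∈ [1/21, 1/7)
j=7 picked index 8: u0 ∈ [2/63, 2/9)
j=8 picked index 8: u0 ∈ [-5/63, 1/9)
intersection: [2/21, 13/126)

2/21 13/126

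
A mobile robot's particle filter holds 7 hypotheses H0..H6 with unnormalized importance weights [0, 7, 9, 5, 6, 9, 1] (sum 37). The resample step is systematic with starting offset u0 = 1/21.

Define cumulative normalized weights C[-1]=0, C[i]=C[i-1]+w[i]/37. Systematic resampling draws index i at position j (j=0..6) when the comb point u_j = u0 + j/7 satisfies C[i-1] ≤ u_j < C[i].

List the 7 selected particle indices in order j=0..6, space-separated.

C = [0, 7/37, 16/37, 21/37, 27/37, 36/37, 1]
j=0: u_0=1/21 ∈ [0, 7/37) → index 1
j=1: u_1=4/21 ∈ [7/37, 16/37) → index 2
j=2: u_2=1/3 ∈ [7/37, 16/37) → index 2
j=3: u_3=10/21 ∈ [16/37, 21/37) → index 3
j=4: u_4=13/21 ∈ [21/37, 27/37) → index 4
j=5: u_5=16/21 ∈ [27/37, 36/37) → index 5
j=6: u_6=19/21 ∈ [27/37, 36/37) → index 5

1 2 2 3 4 5 5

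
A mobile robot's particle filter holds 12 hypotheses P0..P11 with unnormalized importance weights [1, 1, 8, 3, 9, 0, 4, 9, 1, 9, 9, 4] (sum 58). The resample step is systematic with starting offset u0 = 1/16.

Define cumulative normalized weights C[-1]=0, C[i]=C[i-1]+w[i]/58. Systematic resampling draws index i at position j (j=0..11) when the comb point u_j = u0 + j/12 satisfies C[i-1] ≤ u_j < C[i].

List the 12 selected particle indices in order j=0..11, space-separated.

C = [1/58, 1/29, 5/29, 13/58, 11/29, 11/29, 13/29, 35/58, 18/29, 45/58, 27/29, 1]
j=0: u_0=1/16 ∈ [1/29, 5/29) → index 2
j=1: u_1=7/48 ∈ [1/29, 5/29) → index 2
j=2: u_2=11/48 ∈ [13/58, 11/29) → index 4
j=3: u_3=5/16 ∈ [13/58, 11/29) → index 4
j=4: u_4=19/48 ∈ [11/29, 13/29) → index 6
j=5: u_5=23/48 ∈ [13/29, 35/58) → index 7
j=6: u_6=9/16 ∈ [13/29, 35/58) → index 7
j=7: u_7=31/48 ∈ [18/29, 45/58) → index 9
j=8: u_8=35/48 ∈ [18/29, 45/58) → index 9
j=9: u_9=13/16 ∈ [45/58, 27/29) → index 10
j=10: u_10=43/48 ∈ [45/58, 27/29) → index 10
j=11: u_11=47/48 ∈ [27/29, 1) → index 11

2 2 4 4 6 7 7 9 9 10 10 11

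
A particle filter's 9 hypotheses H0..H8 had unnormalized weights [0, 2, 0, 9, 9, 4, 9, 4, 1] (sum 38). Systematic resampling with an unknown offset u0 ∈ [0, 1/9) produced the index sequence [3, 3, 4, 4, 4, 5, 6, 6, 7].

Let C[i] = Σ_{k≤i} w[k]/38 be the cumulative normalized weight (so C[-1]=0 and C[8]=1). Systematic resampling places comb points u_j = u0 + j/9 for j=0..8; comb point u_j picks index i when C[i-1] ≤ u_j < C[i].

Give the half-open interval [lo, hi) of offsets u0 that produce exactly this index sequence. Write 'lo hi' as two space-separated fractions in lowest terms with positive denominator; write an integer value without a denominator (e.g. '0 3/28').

C = [0, 1/19, 1/19, 11/38, 10/19, 12/19, 33/38, 37/38, 1]
j=0 picked index 3: u0 ∈ [1/19, 11/38)
j=1 picked index 3: u0 ∈ [-10/171, 61/342)
j=2 picked index 4: u0 ∈ [23/342, 52/171)
j=3 picked index 4: u0 ∈ [-5/114, 11/57)
j=4 picked index 4: u0 ∈ [-53/342, 14/171)
j=5 picked index 5: u0 ∈ [-5/171, 13/171)
j=6 picked index 6: u0 ∈ [-2/57, 23/114)
j=7 picked index 6: u0 ∈ [-25/171, 31/342)
j=8 picked index 7: u0 ∈ [-7/342, 29/342)
intersection: [23/342, 13/171)

23/342 13/171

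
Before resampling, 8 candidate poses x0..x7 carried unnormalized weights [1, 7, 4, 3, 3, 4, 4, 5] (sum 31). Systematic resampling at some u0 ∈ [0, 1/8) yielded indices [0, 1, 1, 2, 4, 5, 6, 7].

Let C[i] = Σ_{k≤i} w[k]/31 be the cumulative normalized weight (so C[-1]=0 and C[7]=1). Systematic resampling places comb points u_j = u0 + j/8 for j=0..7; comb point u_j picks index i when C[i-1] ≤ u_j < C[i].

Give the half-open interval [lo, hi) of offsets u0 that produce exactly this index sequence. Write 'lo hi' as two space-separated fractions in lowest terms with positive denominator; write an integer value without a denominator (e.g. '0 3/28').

0 1/124

C = [1/31, 8/31, 12/31, 15/31, 18/31, 22/31, 26/31, 1]
j=0 picked index 0: u0 ∈ [0, 1/31)
j=1 picked index 1: u0 ∈ [-23/248, 33/248)
j=2 picked index 1: u0 ∈ [-27/124, 1/124)
j=3 picked index 2: u0 ∈ [-29/248, 3/248)
j=4 picked index 4: u0 ∈ [-1/62, 5/62)
j=5 picked index 5: u0 ∈ [-11/248, 21/248)
j=6 picked index 6: u0 ∈ [-5/124, 11/124)
j=7 picked index 7: u0 ∈ [-9/248, 1/8)
intersection: [0, 1/124)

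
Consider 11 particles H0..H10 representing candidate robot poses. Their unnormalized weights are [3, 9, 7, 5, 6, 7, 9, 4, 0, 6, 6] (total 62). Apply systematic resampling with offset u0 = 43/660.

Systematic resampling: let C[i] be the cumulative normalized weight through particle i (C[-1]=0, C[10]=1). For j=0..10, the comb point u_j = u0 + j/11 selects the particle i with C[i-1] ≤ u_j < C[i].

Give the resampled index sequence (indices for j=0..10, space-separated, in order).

C = [3/62, 6/31, 19/62, 12/31, 15/31, 37/62, 23/31, 25/31, 25/31, 28/31, 1]
j=0: u_0=43/660 ∈ [3/62, 6/31) → index 1
j=1: u_1=103/660 ∈ [3/62, 6/31) → index 1
j=2: u_2=163/660 ∈ [6/31, 19/62) → index 2
j=3: u_3=223/660 ∈ [19/62, 12/31) → index 3
j=4: u_4=283/660 ∈ [12/31, 15/31) → index 4
j=5: u_5=343/660 ∈ [15/31, 37/62) → index 5
j=6: u_6=403/660 ∈ [37/62, 23/31) → index 6
j=7: u_7=463/660 ∈ [37/62, 23/31) → index 6
j=8: u_8=523/660 ∈ [23/31, 25/31) → index 7
j=9: u_9=53/60 ∈ [25/31, 28/31) → index 9
j=10: u_10=643/660 ∈ [28/31, 1) → index 10

1 1 2 3 4 5 6 6 7 9 10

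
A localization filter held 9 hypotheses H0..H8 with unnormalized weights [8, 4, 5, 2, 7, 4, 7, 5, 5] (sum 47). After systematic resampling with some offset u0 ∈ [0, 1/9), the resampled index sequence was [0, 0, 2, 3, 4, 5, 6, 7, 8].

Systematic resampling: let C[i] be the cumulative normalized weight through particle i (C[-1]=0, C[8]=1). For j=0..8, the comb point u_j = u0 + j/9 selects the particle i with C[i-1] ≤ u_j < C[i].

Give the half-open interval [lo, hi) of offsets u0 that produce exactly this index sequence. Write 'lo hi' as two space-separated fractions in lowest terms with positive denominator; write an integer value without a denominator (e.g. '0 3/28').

14/423 25/423

C = [8/47, 12/47, 17/47, 19/47, 26/47, 30/47, 37/47, 42/47, 1]
j=0 picked index 0: u0 ∈ [0, 8/47)
j=1 picked index 0: u0 ∈ [-1/9, 25/423)
j=2 picked index 2: u0 ∈ [14/423, 59/423)
j=3 picked index 3: u0 ∈ [4/141, 10/141)
j=4 picked index 4: u0 ∈ [-17/423, 46/423)
j=5 picked index 5: u0 ∈ [-1/423, 35/423)
j=6 picked index 6: u0 ∈ [-4/141, 17/141)
j=7 picked index 7: u0 ∈ [4/423, 49/423)
j=8 picked index 8: u0 ∈ [2/423, 1/9)
intersection: [14/423, 25/423)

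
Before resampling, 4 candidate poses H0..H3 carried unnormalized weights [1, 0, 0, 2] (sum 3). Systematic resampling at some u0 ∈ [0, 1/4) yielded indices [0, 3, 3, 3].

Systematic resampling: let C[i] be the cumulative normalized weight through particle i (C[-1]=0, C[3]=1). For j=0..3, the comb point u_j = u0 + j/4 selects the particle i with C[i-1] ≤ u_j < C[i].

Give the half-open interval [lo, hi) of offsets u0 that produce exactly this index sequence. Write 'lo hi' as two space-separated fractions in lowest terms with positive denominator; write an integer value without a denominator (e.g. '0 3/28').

C = [1/3, 1/3, 1/3, 1]
j=0 picked index 0: u0 ∈ [0, 1/3)
j=1 picked index 3: u0 ∈ [1/12, 3/4)
j=2 picked index 3: u0 ∈ [-1/6, 1/2)
j=3 picked index 3: u0 ∈ [-5/12, 1/4)
intersection: [1/12, 1/4)

1/12 1/4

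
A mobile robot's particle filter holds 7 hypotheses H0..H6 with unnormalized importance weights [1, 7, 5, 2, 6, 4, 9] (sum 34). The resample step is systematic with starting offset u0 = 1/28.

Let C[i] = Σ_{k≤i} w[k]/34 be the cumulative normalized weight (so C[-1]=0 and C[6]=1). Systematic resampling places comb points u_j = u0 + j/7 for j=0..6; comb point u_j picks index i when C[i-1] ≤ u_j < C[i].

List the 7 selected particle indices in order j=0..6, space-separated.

C = [1/34, 4/17, 13/34, 15/34, 21/34, 25/34, 1]
j=0: u_0=1/28 ∈ [1/34, 4/17) → index 1
j=1: u_1=5/28 ∈ [1/34, 4/17) → index 1
j=2: u_2=9/28 ∈ [4/17, 13/34) → index 2
j=3: u_3=13/28 ∈ [15/34, 21/34) → index 4
j=4: u_4=17/28 ∈ [15/34, 21/34) → index 4
j=5: u_5=3/4 ∈ [25/34, 1) → index 6
j=6: u_6=25/28 ∈ [25/34, 1) → index 6

1 1 2 4 4 6 6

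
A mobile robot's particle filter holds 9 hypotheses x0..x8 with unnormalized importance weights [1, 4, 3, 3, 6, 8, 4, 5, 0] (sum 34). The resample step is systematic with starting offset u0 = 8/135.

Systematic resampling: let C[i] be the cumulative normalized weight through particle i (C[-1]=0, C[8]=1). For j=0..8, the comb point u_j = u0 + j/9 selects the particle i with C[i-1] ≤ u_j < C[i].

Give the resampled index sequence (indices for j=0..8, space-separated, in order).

1 2 3 4 5 5 5 6 7

C = [1/34, 5/34, 4/17, 11/34, 1/2, 25/34, 29/34, 1, 1]
j=0: u_0=8/135 ∈ [1/34, 5/34) → index 1
j=1: u_1=23/135 ∈ [5/34, 4/17) → index 2
j=2: u_2=38/135 ∈ [4/17, 11/34) → index 3
j=3: u_3=53/135 ∈ [11/34, 1/2) → index 4
j=4: u_4=68/135 ∈ [1/2, 25/34) → index 5
j=5: u_5=83/135 ∈ [1/2, 25/34) → index 5
j=6: u_6=98/135 ∈ [1/2, 25/34) → index 5
j=7: u_7=113/135 ∈ [25/34, 29/34) → index 6
j=8: u_8=128/135 ∈ [29/34, 1) → index 7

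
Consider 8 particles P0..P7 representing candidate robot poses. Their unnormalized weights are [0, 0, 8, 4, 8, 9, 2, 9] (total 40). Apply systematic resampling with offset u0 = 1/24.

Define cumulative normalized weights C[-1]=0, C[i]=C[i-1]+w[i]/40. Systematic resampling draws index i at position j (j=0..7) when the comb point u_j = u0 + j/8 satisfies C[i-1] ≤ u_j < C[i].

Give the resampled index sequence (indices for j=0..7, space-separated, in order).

C = [0, 0, 1/5, 3/10, 1/2, 29/40, 31/40, 1]
j=0: u_0=1/24 ∈ [0, 1/5) → index 2
j=1: u_1=1/6 ∈ [0, 1/5) → index 2
j=2: u_2=7/24 ∈ [1/5, 3/10) → index 3
j=3: u_3=5/12 ∈ [3/10, 1/2) → index 4
j=4: u_4=13/24 ∈ [1/2, 29/40) → index 5
j=5: u_5=2/3 ∈ [1/2, 29/40) → index 5
j=6: u_6=19/24 ∈ [31/40, 1) → index 7
j=7: u_7=11/12 ∈ [31/40, 1) → index 7

2 2 3 4 5 5 7 7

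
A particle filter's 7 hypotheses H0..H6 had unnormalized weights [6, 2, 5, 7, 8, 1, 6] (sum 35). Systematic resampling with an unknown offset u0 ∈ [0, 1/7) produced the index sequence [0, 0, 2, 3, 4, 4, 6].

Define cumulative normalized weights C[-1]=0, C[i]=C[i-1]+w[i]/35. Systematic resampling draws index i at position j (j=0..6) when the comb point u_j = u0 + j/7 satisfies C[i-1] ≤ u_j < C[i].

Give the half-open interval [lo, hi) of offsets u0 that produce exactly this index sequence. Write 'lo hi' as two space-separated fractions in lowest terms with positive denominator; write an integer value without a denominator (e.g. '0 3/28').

C = [6/35, 8/35, 13/35, 4/7, 4/5, 29/35, 1]
j=0 picked index 0: u0 ∈ [0, 6/35)
j=1 picked index 0: u0 ∈ [-1/7, 1/35)
j=2 picked index 2: u0 ∈ [-2/35, 3/35)
j=3 picked index 3: u0 ∈ [-2/35, 1/7)
j=4 picked index 4: u0 ∈ [0, 8/35)
j=5 picked index 4: u0 ∈ [-1/7, 3/35)
j=6 picked index 6: u0 ∈ [-1/35, 1/7)
intersection: [0, 1/35)

0 1/35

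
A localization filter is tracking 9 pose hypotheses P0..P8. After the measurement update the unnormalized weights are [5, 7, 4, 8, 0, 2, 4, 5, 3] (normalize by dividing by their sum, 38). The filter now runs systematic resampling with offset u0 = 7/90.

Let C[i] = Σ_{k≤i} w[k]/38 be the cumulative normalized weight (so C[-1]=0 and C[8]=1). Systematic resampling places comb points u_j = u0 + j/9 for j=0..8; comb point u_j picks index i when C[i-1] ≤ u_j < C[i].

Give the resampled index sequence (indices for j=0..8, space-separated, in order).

0 1 1 2 3 5 6 7 8

C = [5/38, 6/19, 8/19, 12/19, 12/19, 13/19, 15/19, 35/38, 1]
j=0: u_0=7/90 ∈ [0, 5/38) → index 0
j=1: u_1=17/90 ∈ [5/38, 6/19) → index 1
j=2: u_2=3/10 ∈ [5/38, 6/19) → index 1
j=3: u_3=37/90 ∈ [6/19, 8/19) → index 2
j=4: u_4=47/90 ∈ [8/19, 12/19) → index 3
j=5: u_5=19/30 ∈ [12/19, 13/19) → index 5
j=6: u_6=67/90 ∈ [13/19, 15/19) → index 6
j=7: u_7=77/90 ∈ [15/19, 35/38) → index 7
j=8: u_8=29/30 ∈ [35/38, 1) → index 8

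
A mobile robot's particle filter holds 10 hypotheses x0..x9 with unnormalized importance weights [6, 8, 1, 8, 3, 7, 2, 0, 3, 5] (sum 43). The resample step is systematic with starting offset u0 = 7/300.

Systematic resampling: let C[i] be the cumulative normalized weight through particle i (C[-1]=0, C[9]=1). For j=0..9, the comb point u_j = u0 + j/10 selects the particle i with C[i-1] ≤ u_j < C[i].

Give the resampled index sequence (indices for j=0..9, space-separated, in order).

0 0 1 1 3 3 5 5 8 9

C = [6/43, 14/43, 15/43, 23/43, 26/43, 33/43, 35/43, 35/43, 38/43, 1]
j=0: u_0=7/300 ∈ [0, 6/43) → index 0
j=1: u_1=37/300 ∈ [0, 6/43) → index 0
j=2: u_2=67/300 ∈ [6/43, 14/43) → index 1
j=3: u_3=97/300 ∈ [6/43, 14/43) → index 1
j=4: u_4=127/300 ∈ [15/43, 23/43) → index 3
j=5: u_5=157/300 ∈ [15/43, 23/43) → index 3
j=6: u_6=187/300 ∈ [26/43, 33/43) → index 5
j=7: u_7=217/300 ∈ [26/43, 33/43) → index 5
j=8: u_8=247/300 ∈ [35/43, 38/43) → index 8
j=9: u_9=277/300 ∈ [38/43, 1) → index 9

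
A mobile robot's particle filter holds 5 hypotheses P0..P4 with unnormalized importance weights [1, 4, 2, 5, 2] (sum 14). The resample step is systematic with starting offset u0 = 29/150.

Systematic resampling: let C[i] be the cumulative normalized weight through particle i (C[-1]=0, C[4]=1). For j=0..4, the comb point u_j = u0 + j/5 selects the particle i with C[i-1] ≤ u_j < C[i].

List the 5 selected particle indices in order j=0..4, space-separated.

1 2 3 3 4

C = [1/14, 5/14, 1/2, 6/7, 1]
j=0: u_0=29/150 ∈ [1/14, 5/14) → index 1
j=1: u_1=59/150 ∈ [5/14, 1/2) → index 2
j=2: u_2=89/150 ∈ [1/2, 6/7) → index 3
j=3: u_3=119/150 ∈ [1/2, 6/7) → index 3
j=4: u_4=149/150 ∈ [6/7, 1) → index 4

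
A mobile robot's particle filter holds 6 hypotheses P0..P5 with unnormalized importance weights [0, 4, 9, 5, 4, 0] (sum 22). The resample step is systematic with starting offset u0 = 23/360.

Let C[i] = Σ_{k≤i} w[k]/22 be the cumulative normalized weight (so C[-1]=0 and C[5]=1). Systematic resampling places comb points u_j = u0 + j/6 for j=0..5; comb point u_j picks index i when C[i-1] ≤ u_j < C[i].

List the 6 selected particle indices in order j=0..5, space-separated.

C = [0, 2/11, 13/22, 9/11, 1, 1]
j=0: u_0=23/360 ∈ [0, 2/11) → index 1
j=1: u_1=83/360 ∈ [2/11, 13/22) → index 2
j=2: u_2=143/360 ∈ [2/11, 13/22) → index 2
j=3: u_3=203/360 ∈ [2/11, 13/22) → index 2
j=4: u_4=263/360 ∈ [13/22, 9/11) → index 3
j=5: u_5=323/360 ∈ [9/11, 1) → index 4

1 2 2 2 3 4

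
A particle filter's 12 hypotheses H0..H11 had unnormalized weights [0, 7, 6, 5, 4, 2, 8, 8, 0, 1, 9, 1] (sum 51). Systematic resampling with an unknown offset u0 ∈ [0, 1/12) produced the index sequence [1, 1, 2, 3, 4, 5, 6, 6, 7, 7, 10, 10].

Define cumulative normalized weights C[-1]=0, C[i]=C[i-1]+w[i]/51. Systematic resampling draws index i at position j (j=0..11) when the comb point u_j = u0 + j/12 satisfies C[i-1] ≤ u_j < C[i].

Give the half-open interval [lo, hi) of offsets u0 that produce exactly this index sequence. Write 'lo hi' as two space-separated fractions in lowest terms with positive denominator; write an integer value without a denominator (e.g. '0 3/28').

C = [0, 7/51, 13/51, 6/17, 22/51, 8/17, 32/51, 40/51, 40/51, 41/51, 50/51, 1]
j=0 picked index 1: u0 ∈ [0, 7/51)
j=1 picked index 1: u0 ∈ [-1/12, 11/204)
j=2 picked index 2: u0 ∈ [-1/34, 3/34)
j=3 picked index 3: u0 ∈ [1/204, 7/68)
j=4 picked index 4: u0 ∈ [1/51, 5/51)
j=5 picked index 5: u0 ∈ [1/68, 11/204)
j=6 picked index 6: u0 ∈ [-1/34, 13/102)
j=7 picked index 6: u0 ∈ [-23/204, 3/68)
j=8 picked index 7: u0 ∈ [-2/51, 2/17)
j=9 picked index 7: u0 ∈ [-25/204, 7/204)
j=10 picked index 10: u0 ∈ [-1/34, 5/34)
j=11 picked index 10: u0 ∈ [-23/204, 13/204)
intersection: [1/51, 7/204)

1/51 7/204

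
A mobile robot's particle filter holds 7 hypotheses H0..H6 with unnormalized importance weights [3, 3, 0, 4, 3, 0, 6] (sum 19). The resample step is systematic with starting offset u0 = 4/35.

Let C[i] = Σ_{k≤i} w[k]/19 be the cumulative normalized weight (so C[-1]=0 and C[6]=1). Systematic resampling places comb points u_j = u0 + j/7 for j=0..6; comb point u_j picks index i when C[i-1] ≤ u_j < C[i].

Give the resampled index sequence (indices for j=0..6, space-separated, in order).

0 1 3 4 6 6 6

C = [3/19, 6/19, 6/19, 10/19, 13/19, 13/19, 1]
j=0: u_0=4/35 ∈ [0, 3/19) → index 0
j=1: u_1=9/35 ∈ [3/19, 6/19) → index 1
j=2: u_2=2/5 ∈ [6/19, 10/19) → index 3
j=3: u_3=19/35 ∈ [10/19, 13/19) → index 4
j=4: u_4=24/35 ∈ [13/19, 1) → index 6
j=5: u_5=29/35 ∈ [13/19, 1) → index 6
j=6: u_6=34/35 ∈ [13/19, 1) → index 6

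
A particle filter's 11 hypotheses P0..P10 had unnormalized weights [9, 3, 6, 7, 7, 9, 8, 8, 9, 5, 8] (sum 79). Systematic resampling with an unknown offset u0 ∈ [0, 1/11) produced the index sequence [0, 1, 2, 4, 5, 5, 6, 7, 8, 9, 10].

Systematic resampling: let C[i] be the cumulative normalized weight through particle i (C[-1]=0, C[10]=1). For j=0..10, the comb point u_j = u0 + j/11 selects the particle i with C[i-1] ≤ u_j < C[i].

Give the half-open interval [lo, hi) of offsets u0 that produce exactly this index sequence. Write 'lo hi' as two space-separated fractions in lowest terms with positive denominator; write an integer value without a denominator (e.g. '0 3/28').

C = [9/79, 12/79, 18/79, 25/79, 32/79, 41/79, 49/79, 57/79, 66/79, 71/79, 1]
j=0 picked index 0: u0 ∈ [0, 9/79)
j=1 picked index 1: u0 ∈ [20/869, 53/869)
j=2 picked index 2: u0 ∈ [-26/869, 40/869)
j=3 picked index 4: u0 ∈ [38/869, 115/869)
j=4 picked index 5: u0 ∈ [36/869, 135/869)
j=5 picked index 5: u0 ∈ [-43/869, 56/869)
j=6 picked index 6: u0 ∈ [-23/869, 65/869)
j=7 picked index 7: u0 ∈ [-14/869, 74/869)
j=8 picked index 8: u0 ∈ [-5/869, 94/869)
j=9 picked index 9: u0 ∈ [15/869, 70/869)
j=10 picked index 10: u0 ∈ [-9/869, 1/11)
intersection: [38/869, 40/869)

38/869 40/869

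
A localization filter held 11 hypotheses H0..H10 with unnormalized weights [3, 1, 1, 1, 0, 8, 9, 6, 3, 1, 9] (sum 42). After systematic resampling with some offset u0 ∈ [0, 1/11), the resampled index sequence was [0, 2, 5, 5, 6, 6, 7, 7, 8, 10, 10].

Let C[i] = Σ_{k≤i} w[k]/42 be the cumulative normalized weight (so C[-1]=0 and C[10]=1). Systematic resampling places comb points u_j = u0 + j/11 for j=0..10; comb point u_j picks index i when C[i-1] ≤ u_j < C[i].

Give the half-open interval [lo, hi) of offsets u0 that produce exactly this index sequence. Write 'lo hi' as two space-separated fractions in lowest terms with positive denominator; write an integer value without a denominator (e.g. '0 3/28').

1/231 13/462

C = [1/14, 2/21, 5/42, 1/7, 1/7, 1/3, 23/42, 29/42, 16/21, 11/14, 1]
j=0 picked index 0: u0 ∈ [0, 1/14)
j=1 picked index 2: u0 ∈ [1/231, 13/462)
j=2 picked index 5: u0 ∈ [-3/77, 5/33)
j=3 picked index 5: u0 ∈ [-10/77, 2/33)
j=4 picked index 6: u0 ∈ [-1/33, 85/462)
j=5 picked index 6: u0 ∈ [-4/33, 43/462)
j=6 picked index 7: u0 ∈ [1/462, 67/462)
j=7 picked index 7: u0 ∈ [-41/462, 25/462)
j=8 picked index 8: u0 ∈ [-17/462, 8/231)
j=9 picked index 10: u0 ∈ [-5/154, 2/11)
j=10 picked index 10: u0 ∈ [-19/154, 1/11)
intersection: [1/231, 13/462)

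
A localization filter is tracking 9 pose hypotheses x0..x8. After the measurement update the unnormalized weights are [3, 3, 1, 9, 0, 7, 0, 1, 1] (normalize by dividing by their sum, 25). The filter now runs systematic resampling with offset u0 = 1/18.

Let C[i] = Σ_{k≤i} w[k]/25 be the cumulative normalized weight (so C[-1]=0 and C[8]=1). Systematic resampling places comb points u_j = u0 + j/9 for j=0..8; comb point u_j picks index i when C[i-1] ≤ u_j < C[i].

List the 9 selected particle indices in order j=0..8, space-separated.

0 1 2 3 3 3 5 5 7

C = [3/25, 6/25, 7/25, 16/25, 16/25, 23/25, 23/25, 24/25, 1]
j=0: u_0=1/18 ∈ [0, 3/25) → index 0
j=1: u_1=1/6 ∈ [3/25, 6/25) → index 1
j=2: u_2=5/18 ∈ [6/25, 7/25) → index 2
j=3: u_3=7/18 ∈ [7/25, 16/25) → index 3
j=4: u_4=1/2 ∈ [7/25, 16/25) → index 3
j=5: u_5=11/18 ∈ [7/25, 16/25) → index 3
j=6: u_6=13/18 ∈ [16/25, 23/25) → index 5
j=7: u_7=5/6 ∈ [16/25, 23/25) → index 5
j=8: u_8=17/18 ∈ [23/25, 24/25) → index 7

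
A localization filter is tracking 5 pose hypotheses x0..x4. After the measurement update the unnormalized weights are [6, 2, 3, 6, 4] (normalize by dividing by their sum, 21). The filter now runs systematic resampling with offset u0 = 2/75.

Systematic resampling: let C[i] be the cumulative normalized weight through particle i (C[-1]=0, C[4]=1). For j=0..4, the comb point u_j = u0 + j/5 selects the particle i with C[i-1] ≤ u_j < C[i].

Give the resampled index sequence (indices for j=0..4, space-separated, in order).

C = [2/7, 8/21, 11/21, 17/21, 1]
j=0: u_0=2/75 ∈ [0, 2/7) → index 0
j=1: u_1=17/75 ∈ [0, 2/7) → index 0
j=2: u_2=32/75 ∈ [8/21, 11/21) → index 2
j=3: u_3=47/75 ∈ [11/21, 17/21) → index 3
j=4: u_4=62/75 ∈ [17/21, 1) → index 4

0 0 2 3 4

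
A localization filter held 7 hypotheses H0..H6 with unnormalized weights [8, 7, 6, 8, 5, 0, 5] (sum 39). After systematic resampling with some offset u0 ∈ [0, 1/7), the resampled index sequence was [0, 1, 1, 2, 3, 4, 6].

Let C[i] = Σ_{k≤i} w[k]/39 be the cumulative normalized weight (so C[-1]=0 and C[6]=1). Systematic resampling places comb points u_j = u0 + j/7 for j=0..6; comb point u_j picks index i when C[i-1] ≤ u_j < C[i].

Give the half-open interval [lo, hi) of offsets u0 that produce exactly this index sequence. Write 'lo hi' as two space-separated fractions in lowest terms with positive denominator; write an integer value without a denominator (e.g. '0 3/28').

C = [8/39, 5/13, 7/13, 29/39, 34/39, 34/39, 1]
j=0 picked index 0: u0 ∈ [0, 8/39)
j=1 picked index 1: u0 ∈ [17/273, 22/91)
j=2 picked index 1: u0 ∈ [-22/273, 9/91)
j=3 picked index 2: u0 ∈ [-4/91, 10/91)
j=4 picked index 3: u0 ∈ [-3/91, 47/273)
j=5 picked index 4: u0 ∈ [8/273, 43/273)
j=6 picked index 6: u0 ∈ [4/273, 1/7)
intersection: [17/273, 9/91)

17/273 9/91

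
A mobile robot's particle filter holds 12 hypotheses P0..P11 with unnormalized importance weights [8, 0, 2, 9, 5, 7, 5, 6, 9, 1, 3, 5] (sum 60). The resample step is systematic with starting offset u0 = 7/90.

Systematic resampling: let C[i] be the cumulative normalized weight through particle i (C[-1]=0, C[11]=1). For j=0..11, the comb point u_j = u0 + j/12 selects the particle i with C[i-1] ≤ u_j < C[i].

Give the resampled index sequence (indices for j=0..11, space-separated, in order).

0 2 3 4 5 5 6 7 8 8 10 11

C = [2/15, 2/15, 1/6, 19/60, 2/5, 31/60, 3/5, 7/10, 17/20, 13/15, 11/12, 1]
j=0: u_0=7/90 ∈ [0, 2/15) → index 0
j=1: u_1=29/180 ∈ [2/15, 1/6) → index 2
j=2: u_2=11/45 ∈ [1/6, 19/60) → index 3
j=3: u_3=59/180 ∈ [19/60, 2/5) → index 4
j=4: u_4=37/90 ∈ [2/5, 31/60) → index 5
j=5: u_5=89/180 ∈ [2/5, 31/60) → index 5
j=6: u_6=26/45 ∈ [31/60, 3/5) → index 6
j=7: u_7=119/180 ∈ [3/5, 7/10) → index 7
j=8: u_8=67/90 ∈ [7/10, 17/20) → index 8
j=9: u_9=149/180 ∈ [7/10, 17/20) → index 8
j=10: u_10=41/45 ∈ [13/15, 11/12) → index 10
j=11: u_11=179/180 ∈ [11/12, 1) → index 11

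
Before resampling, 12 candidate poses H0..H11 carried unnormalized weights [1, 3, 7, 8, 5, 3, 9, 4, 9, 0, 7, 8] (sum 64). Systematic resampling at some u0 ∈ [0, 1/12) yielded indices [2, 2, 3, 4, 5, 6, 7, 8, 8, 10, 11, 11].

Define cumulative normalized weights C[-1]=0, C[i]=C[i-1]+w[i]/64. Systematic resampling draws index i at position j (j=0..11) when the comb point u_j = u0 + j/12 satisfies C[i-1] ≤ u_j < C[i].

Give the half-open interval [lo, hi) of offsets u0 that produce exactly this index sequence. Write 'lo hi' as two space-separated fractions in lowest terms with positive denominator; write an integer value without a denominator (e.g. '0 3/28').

C = [1/64, 1/16, 11/64, 19/64, 3/8, 27/64, 9/16, 5/8, 49/64, 49/64, 7/8, 1]
j=0 picked index 2: u0 ∈ [1/16, 11/64)
j=1 picked index 2: u0 ∈ [-1/48, 17/192)
j=2 picked index 3: u0 ∈ [1/192, 25/192)
j=3 picked index 4: u0 ∈ [3/64, 1/8)
j=4 picked index 5: u0 ∈ [1/24, 17/192)
j=5 picked index 6: u0 ∈ [1/192, 7/48)
j=6 picked index 7: u0 ∈ [1/16, 1/8)
j=7 picked index 8: u0 ∈ [1/24, 35/192)
j=8 picked index 8: u0 ∈ [-1/24, 19/192)
j=9 picked index 10: u0 ∈ [1/64, 1/8)
j=10 picked index 11: u0 ∈ [1/24, 1/6)
j=11 picked index 11: u0 ∈ [-1/24, 1/12)
intersection: [1/16, 1/12)

1/16 1/12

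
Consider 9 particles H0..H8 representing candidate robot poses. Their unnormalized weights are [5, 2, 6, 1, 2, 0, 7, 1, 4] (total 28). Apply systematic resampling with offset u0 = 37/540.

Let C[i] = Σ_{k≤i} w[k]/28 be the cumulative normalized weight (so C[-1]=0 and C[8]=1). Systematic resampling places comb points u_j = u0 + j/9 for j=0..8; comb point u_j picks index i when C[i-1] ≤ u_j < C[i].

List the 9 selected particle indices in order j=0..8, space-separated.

C = [5/28, 1/4, 13/28, 1/2, 4/7, 4/7, 23/28, 6/7, 1]
j=0: u_0=37/540 ∈ [0, 5/28) → index 0
j=1: u_1=97/540 ∈ [5/28, 1/4) → index 1
j=2: u_2=157/540 ∈ [1/4, 13/28) → index 2
j=3: u_3=217/540 ∈ [1/4, 13/28) → index 2
j=4: u_4=277/540 ∈ [1/2, 4/7) → index 4
j=5: u_5=337/540 ∈ [4/7, 23/28) → index 6
j=6: u_6=397/540 ∈ [4/7, 23/28) → index 6
j=7: u_7=457/540 ∈ [23/28, 6/7) → index 7
j=8: u_8=517/540 ∈ [6/7, 1) → index 8

0 1 2 2 4 6 6 7 8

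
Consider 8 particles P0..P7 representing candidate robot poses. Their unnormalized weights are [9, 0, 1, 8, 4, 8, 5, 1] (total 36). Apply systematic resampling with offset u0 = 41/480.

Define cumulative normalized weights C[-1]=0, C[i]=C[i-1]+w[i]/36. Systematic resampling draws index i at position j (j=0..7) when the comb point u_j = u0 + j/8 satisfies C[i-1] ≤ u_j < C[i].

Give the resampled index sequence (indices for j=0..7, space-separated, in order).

0 0 3 3 4 5 6 6

C = [1/4, 1/4, 5/18, 1/2, 11/18, 5/6, 35/36, 1]
j=0: u_0=41/480 ∈ [0, 1/4) → index 0
j=1: u_1=101/480 ∈ [0, 1/4) → index 0
j=2: u_2=161/480 ∈ [5/18, 1/2) → index 3
j=3: u_3=221/480 ∈ [5/18, 1/2) → index 3
j=4: u_4=281/480 ∈ [1/2, 11/18) → index 4
j=5: u_5=341/480 ∈ [11/18, 5/6) → index 5
j=6: u_6=401/480 ∈ [5/6, 35/36) → index 6
j=7: u_7=461/480 ∈ [5/6, 35/36) → index 6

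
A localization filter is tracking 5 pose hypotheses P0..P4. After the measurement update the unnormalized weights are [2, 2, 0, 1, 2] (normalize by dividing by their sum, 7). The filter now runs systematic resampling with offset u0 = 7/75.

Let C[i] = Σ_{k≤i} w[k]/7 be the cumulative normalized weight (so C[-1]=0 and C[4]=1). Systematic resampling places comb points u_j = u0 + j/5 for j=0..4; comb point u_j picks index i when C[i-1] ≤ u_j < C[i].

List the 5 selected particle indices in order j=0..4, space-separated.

0 1 1 3 4

C = [2/7, 4/7, 4/7, 5/7, 1]
j=0: u_0=7/75 ∈ [0, 2/7) → index 0
j=1: u_1=22/75 ∈ [2/7, 4/7) → index 1
j=2: u_2=37/75 ∈ [2/7, 4/7) → index 1
j=3: u_3=52/75 ∈ [4/7, 5/7) → index 3
j=4: u_4=67/75 ∈ [5/7, 1) → index 4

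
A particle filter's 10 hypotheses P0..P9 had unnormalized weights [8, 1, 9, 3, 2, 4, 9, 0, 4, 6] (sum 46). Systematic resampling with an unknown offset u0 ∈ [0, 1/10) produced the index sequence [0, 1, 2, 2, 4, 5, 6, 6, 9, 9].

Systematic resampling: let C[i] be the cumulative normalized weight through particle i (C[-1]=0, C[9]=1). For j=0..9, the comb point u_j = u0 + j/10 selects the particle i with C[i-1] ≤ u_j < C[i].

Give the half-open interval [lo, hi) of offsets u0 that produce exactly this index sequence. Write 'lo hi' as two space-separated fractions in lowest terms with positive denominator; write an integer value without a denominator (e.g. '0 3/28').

C = [4/23, 9/46, 9/23, 21/46, 1/2, 27/46, 18/23, 18/23, 20/23, 1]
j=0 picked index 0: u0 ∈ [0, 4/23)
j=1 picked index 1: u0 ∈ [17/230, 11/115)
j=2 picked index 2: u0 ∈ [-1/230, 22/115)
j=3 picked index 2: u0 ∈ [-12/115, 21/230)
j=4 picked index 4: u0 ∈ [13/230, 1/10)
j=5 picked index 5: u0 ∈ [0, 2/23)
j=6 picked index 6: u0 ∈ [-3/230, 21/115)
j=7 picked index 6: u0 ∈ [-13/115, 19/230)
j=8 picked index 9: u0 ∈ [8/115, 1/5)
j=9 picked index 9: u0 ∈ [-7/230, 1/10)
intersection: [17/230, 19/230)

17/230 19/230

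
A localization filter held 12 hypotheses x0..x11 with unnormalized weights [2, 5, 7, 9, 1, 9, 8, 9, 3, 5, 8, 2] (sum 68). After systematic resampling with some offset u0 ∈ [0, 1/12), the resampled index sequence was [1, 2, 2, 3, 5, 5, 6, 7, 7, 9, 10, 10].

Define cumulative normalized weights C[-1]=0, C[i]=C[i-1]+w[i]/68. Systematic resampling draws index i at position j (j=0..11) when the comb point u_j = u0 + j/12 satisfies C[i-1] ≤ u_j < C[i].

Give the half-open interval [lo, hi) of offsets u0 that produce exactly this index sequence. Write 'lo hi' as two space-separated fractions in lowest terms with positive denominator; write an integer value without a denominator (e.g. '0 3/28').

1/34 2/51

C = [1/34, 7/68, 7/34, 23/68, 6/17, 33/68, 41/68, 25/34, 53/68, 29/34, 33/34, 1]
j=0 picked index 1: u0 ∈ [1/34, 7/68)
j=1 picked index 2: u0 ∈ [1/51, 25/204)
j=2 picked index 2: u0 ∈ [-13/204, 2/51)
j=3 picked index 3: u0 ∈ [-3/68, 3/34)
j=4 picked index 5: u0 ∈ [1/51, 31/204)
j=5 picked index 5: u0 ∈ [-13/204, 7/102)
j=6 picked index 6: u0 ∈ [-1/68, 7/68)
j=7 picked index 7: u0 ∈ [1/51, 31/204)
j=8 picked index 7: u0 ∈ [-13/204, 7/102)
j=9 picked index 9: u0 ∈ [1/34, 7/68)
j=10 picked index 10: u0 ∈ [1/51, 7/51)
j=11 picked index 10: u0 ∈ [-13/204, 11/204)
intersection: [1/34, 2/51)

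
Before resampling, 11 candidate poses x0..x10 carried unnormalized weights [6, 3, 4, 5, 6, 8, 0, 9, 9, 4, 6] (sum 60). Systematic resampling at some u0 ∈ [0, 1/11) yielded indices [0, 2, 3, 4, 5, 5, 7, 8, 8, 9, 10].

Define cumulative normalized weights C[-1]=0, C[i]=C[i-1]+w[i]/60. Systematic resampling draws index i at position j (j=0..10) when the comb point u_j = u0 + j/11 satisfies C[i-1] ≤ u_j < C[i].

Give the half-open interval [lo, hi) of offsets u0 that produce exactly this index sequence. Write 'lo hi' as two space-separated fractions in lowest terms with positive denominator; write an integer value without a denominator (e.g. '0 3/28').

C = [1/10, 3/20, 13/60, 3/10, 2/5, 8/15, 8/15, 41/60, 5/6, 9/10, 1]
j=0 picked index 0: u0 ∈ [0, 1/10)
j=1 picked index 2: u0 ∈ [13/220, 83/660)
j=2 picked index 3: u0 ∈ [23/660, 13/110)
j=3 picked index 4: u0 ∈ [3/110, 7/55)
j=4 picked index 5: u0 ∈ [2/55, 28/165)
j=5 picked index 5: u0 ∈ [-3/55, 13/165)
j=6 picked index 7: u0 ∈ [-2/165, 91/660)
j=7 picked index 8: u0 ∈ [31/660, 13/66)
j=8 picked index 8: u0 ∈ [-29/660, 7/66)
j=9 picked index 9: u0 ∈ [1/66, 9/110)
j=10 picked index 10: u0 ∈ [-1/110, 1/11)
intersection: [13/220, 13/165)

13/220 13/165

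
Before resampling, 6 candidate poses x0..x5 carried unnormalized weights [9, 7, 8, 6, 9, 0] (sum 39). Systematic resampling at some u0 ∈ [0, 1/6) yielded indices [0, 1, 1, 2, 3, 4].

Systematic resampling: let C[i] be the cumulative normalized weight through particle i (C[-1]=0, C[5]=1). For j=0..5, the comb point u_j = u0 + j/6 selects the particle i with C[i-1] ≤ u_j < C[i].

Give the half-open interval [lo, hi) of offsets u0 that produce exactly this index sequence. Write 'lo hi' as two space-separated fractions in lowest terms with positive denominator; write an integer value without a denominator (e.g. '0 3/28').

5/78 1/13

C = [3/13, 16/39, 8/13, 10/13, 1, 1]
j=0 picked index 0: u0 ∈ [0, 3/13)
j=1 picked index 1: u0 ∈ [5/78, 19/78)
j=2 picked index 1: u0 ∈ [-4/39, 1/13)
j=3 picked index 2: u0 ∈ [-7/78, 3/26)
j=4 picked index 3: u0 ∈ [-2/39, 4/39)
j=5 picked index 4: u0 ∈ [-5/78, 1/6)
intersection: [5/78, 1/13)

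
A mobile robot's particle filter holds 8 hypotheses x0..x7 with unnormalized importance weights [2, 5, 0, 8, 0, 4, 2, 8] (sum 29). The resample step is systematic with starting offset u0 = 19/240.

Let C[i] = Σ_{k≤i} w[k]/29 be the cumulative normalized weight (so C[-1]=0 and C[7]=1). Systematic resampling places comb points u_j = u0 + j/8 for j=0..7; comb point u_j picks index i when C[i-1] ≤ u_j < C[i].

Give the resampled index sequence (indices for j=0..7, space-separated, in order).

C = [2/29, 7/29, 7/29, 15/29, 15/29, 19/29, 21/29, 1]
j=0: u_0=19/240 ∈ [2/29, 7/29) → index 1
j=1: u_1=49/240 ∈ [2/29, 7/29) → index 1
j=2: u_2=79/240 ∈ [7/29, 15/29) → index 3
j=3: u_3=109/240 ∈ [7/29, 15/29) → index 3
j=4: u_4=139/240 ∈ [15/29, 19/29) → index 5
j=5: u_5=169/240 ∈ [19/29, 21/29) → index 6
j=6: u_6=199/240 ∈ [21/29, 1) → index 7
j=7: u_7=229/240 ∈ [21/29, 1) → index 7

1 1 3 3 5 6 7 7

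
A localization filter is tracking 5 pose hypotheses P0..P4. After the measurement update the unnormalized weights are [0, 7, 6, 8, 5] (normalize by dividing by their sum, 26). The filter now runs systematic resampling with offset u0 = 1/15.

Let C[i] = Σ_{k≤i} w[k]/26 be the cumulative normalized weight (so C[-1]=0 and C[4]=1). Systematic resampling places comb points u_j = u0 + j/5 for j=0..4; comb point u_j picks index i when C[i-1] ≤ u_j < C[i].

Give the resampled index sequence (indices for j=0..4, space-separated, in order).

1 1 2 3 4

C = [0, 7/26, 1/2, 21/26, 1]
j=0: u_0=1/15 ∈ [0, 7/26) → index 1
j=1: u_1=4/15 ∈ [0, 7/26) → index 1
j=2: u_2=7/15 ∈ [7/26, 1/2) → index 2
j=3: u_3=2/3 ∈ [1/2, 21/26) → index 3
j=4: u_4=13/15 ∈ [21/26, 1) → index 4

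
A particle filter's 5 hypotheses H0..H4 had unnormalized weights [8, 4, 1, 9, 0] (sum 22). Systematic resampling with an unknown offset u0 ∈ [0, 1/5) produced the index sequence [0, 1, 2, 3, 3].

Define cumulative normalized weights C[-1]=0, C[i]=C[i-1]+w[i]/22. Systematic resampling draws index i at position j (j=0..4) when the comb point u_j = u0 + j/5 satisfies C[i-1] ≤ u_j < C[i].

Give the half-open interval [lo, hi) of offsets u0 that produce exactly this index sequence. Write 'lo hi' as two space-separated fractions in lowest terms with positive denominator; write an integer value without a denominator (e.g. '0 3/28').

C = [4/11, 6/11, 13/22, 1, 1]
j=0 picked index 0: u0 ∈ [0, 4/11)
j=1 picked index 1: u0 ∈ [9/55, 19/55)
j=2 picked index 2: u0 ∈ [8/55, 21/110)
j=3 picked index 3: u0 ∈ [-1/110, 2/5)
j=4 picked index 3: u0 ∈ [-23/110, 1/5)
intersection: [9/55, 21/110)

9/55 21/110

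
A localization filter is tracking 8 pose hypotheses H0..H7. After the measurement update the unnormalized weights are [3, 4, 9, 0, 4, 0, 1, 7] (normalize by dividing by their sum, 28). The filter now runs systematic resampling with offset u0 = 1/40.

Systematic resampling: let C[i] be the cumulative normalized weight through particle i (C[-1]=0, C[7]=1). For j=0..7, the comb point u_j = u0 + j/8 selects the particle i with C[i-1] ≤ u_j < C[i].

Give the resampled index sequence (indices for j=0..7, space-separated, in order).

C = [3/28, 1/4, 4/7, 4/7, 5/7, 5/7, 3/4, 1]
j=0: u_0=1/40 ∈ [0, 3/28) → index 0
j=1: u_1=3/20 ∈ [3/28, 1/4) → index 1
j=2: u_2=11/40 ∈ [1/4, 4/7) → index 2
j=3: u_3=2/5 ∈ [1/4, 4/7) → index 2
j=4: u_4=21/40 ∈ [1/4, 4/7) → index 2
j=5: u_5=13/20 ∈ [4/7, 5/7) → index 4
j=6: u_6=31/40 ∈ [3/4, 1) → index 7
j=7: u_7=9/10 ∈ [3/4, 1) → index 7

0 1 2 2 2 4 7 7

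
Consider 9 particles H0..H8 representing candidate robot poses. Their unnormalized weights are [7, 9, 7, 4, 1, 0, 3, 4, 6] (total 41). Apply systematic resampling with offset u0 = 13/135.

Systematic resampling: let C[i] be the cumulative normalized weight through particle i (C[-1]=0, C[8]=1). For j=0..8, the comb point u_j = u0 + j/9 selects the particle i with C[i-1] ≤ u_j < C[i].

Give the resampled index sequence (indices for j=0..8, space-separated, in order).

C = [7/41, 16/41, 23/41, 27/41, 28/41, 28/41, 31/41, 35/41, 1]
j=0: u_0=13/135 ∈ [0, 7/41) → index 0
j=1: u_1=28/135 ∈ [7/41, 16/41) → index 1
j=2: u_2=43/135 ∈ [7/41, 16/41) → index 1
j=3: u_3=58/135 ∈ [16/41, 23/41) → index 2
j=4: u_4=73/135 ∈ [16/41, 23/41) → index 2
j=5: u_5=88/135 ∈ [23/41, 27/41) → index 3
j=6: u_6=103/135 ∈ [31/41, 35/41) → index 7
j=7: u_7=118/135 ∈ [35/41, 1) → index 8
j=8: u_8=133/135 ∈ [35/41, 1) → index 8

0 1 1 2 2 3 7 8 8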